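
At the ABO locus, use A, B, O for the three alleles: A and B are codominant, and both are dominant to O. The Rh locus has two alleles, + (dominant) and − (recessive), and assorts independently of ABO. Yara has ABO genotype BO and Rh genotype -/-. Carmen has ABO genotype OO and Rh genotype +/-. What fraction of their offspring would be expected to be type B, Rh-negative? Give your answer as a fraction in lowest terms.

ABO cross BO × OO → offspring phenotypes: 1/2 O, 1/2 B.
Rh cross -/- × +/- → 1/2 Rh+, 1/2 Rh-.
Independent loci: P(type B, Rh-negative) = 1/2 × 1/2 = 1/4.

1/4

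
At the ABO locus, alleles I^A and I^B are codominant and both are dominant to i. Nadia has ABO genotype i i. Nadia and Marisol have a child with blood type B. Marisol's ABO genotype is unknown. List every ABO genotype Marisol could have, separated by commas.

For each candidate genotype of Marisol, check whether crossing it with i i can produce every observed child phenotype.
  I^A I^A → possible child types {A} ✗
  I^A I^B → possible child types {A, B} ✓
  I^A i → possible child types {O, A} ✗
  I^B I^B → possible child types {B} ✓
  I^B i → possible child types {O, B} ✓
  i i → possible child types {O} ✗

I^A I^B, I^B I^B, I^B i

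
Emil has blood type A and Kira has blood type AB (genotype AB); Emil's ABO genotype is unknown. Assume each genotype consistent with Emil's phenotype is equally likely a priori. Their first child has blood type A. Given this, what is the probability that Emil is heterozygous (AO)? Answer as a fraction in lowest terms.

Possible genotypes: Emil ∈ {AA, AO}; Kira ∈ {AB}.
Weight each parental genotype pair by prior × P(type-A child):
  AA × AB: posterior weight 1/2.
  AO × AB: posterior weight 1/2.
Sum the posterior weight over pairs where Emil is AO: 1/2.

1/2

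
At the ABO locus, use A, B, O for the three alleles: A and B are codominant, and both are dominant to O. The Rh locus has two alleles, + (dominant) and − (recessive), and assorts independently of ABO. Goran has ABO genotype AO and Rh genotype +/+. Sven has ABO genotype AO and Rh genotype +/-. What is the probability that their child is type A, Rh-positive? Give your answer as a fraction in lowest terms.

3/4

ABO cross AO × AO → offspring phenotypes: 1/4 O, 3/4 A.
Rh cross +/+ × +/- → 1 Rh+.
Independent loci: P(type A, Rh-positive) = 3/4 × 1 = 3/4.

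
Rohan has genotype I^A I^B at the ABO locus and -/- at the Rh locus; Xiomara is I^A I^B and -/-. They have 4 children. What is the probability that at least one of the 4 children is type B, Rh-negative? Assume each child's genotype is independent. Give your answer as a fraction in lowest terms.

ABO cross I^A I^B × I^A I^B → 1/4 A, 1/4 B, 1/2 AB.
Rh cross -/- × -/- → 1 Rh-; so P(type B, Rh-negative) = 1/4 × 1 = 1/4 per child.
P(none) = (3/4)^4 = 81/256; P(at least one) = 1 − 81/256 = 175/256.

175/256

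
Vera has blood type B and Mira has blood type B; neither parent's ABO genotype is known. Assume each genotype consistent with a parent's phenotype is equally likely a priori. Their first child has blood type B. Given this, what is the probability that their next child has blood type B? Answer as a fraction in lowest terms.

Possible genotypes: Vera ∈ {I^B I^B, I^B i}; Mira ∈ {I^B I^B, I^B i}.
Weight each parental genotype pair by prior × P(type-B child):
  I^B I^B × I^B I^B: posterior weight 4/15; P(next child type B) = 1.
  I^B I^B × I^B i: posterior weight 4/15; P(next child type B) = 1.
  I^B i × I^B I^B: posterior weight 4/15; P(next child type B) = 1.
  I^B i × I^B i: posterior weight 1/5; P(next child type B) = 3/4.
Weighted sum = 19/20.

19/20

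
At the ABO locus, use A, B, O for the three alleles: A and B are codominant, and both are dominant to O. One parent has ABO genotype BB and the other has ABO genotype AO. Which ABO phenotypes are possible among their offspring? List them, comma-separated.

B, AB

Gametes from BB × AO give offspring ABO genotypes AB, BO, i.e. phenotypes B, AB.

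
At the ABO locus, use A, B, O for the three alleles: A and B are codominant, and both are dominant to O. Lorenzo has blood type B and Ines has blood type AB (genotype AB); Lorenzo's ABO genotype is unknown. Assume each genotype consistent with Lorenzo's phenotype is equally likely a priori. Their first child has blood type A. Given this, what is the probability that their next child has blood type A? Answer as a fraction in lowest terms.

1/4

Possible genotypes: Lorenzo ∈ {BB, BO}; Ines ∈ {AB}.
Weight each parental genotype pair by prior × P(type-A child):
  BO × AB: posterior weight 1; P(next child type A) = 1/4.
Weighted sum = 1/4.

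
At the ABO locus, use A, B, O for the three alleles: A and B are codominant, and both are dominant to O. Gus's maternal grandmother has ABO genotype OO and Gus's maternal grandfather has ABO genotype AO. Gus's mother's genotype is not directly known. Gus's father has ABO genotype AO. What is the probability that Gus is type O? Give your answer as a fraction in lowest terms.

Gus's mother's ABO genotype from OO × AO: 1/2 AO, 1/2 OO.
Crossing each possibility with the father AO and summing P(type O): 1/2·1/4 + 1/2·1/2 = 3/8.

3/8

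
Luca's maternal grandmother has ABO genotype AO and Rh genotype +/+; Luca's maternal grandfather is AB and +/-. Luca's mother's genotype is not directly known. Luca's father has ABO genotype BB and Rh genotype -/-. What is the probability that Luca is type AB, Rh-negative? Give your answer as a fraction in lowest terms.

1/8

Luca's mother's ABO genotype from AO × AB: 1/4 AA, 1/4 AB, 1/4 AO, 1/4 BO.
Crossing each possibility with the father BB and summing P(type AB): 1/4·1 + 1/4·1/2 + 1/4·1/2 + 1/4·0 = 1/2.
Similarly for Rh via the mother's Rh distribution: P(Rh-) = 1/4.
Independent loci: 1/2 × 1/4 = 1/8.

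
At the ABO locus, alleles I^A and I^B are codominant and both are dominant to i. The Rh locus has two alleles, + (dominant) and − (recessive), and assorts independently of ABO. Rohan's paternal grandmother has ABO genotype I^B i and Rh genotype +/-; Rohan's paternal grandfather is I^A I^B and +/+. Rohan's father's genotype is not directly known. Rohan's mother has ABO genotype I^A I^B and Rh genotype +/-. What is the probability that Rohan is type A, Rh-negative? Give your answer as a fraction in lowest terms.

1/32

Rohan's father's ABO genotype from I^B i × I^A I^B: 1/4 I^A I^B, 1/4 I^A i, 1/4 I^B I^B, 1/4 I^B i.
Crossing each possibility with the mother I^A I^B and summing P(type A): 1/4·1/4 + 1/4·1/2 + 1/4·0 + 1/4·1/4 = 1/4.
Similarly for Rh via the father's Rh distribution: P(Rh-) = 1/8.
Independent loci: 1/4 × 1/8 = 1/32.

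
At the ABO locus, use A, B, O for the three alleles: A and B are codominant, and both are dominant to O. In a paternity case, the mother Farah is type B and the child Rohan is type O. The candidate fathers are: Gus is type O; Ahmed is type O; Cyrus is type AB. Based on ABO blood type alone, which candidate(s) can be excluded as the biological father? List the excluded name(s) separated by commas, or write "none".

Cyrus

A candidate is excluded only if no genotype consistent with his phenotype could produce a type O child with a type B mother.
Cyrus (type AB): no genotype consistent with that phenotype can produce a type-O child with a type-B mother.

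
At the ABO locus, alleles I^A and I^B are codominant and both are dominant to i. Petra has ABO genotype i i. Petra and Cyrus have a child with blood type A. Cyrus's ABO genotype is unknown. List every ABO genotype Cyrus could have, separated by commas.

For each candidate genotype of Cyrus, check whether crossing it with i i can produce every observed child phenotype.
  I^A I^A → possible child types {A} ✓
  I^A I^B → possible child types {A, B} ✓
  I^A i → possible child types {O, A} ✓
  I^B I^B → possible child types {B} ✗
  I^B i → possible child types {O, B} ✗
  i i → possible child types {O} ✗

I^A I^A, I^A I^B, I^A i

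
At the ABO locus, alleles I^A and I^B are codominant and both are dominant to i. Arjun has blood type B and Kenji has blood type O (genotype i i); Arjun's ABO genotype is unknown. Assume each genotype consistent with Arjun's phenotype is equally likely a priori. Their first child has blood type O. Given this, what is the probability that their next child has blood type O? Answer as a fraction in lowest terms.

1/2

Possible genotypes: Arjun ∈ {I^B I^B, I^B i}; Kenji ∈ {i i}.
Weight each parental genotype pair by prior × P(type-O child):
  I^B i × i i: posterior weight 1; P(next child type O) = 1/2.
Weighted sum = 1/2.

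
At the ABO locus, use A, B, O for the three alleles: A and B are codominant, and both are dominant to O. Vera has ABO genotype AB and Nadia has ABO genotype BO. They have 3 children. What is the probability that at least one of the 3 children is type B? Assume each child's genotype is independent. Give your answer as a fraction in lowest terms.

ABO cross AB × BO → 1/4 A, 1/2 B, 1/4 AB.
So P(type B) = 1/2 per child.
P(none) = (1/2)^3 = 1/8; P(at least one) = 1 − 1/8 = 7/8.

7/8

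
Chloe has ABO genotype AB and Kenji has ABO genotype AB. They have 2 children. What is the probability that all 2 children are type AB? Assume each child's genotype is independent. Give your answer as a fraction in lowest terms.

ABO cross AB × AB → 1/4 A, 1/4 B, 1/2 AB.
So P(type AB) = 1/2 per child.
All 2 independent: (1/2)^2 = 1/4.

1/4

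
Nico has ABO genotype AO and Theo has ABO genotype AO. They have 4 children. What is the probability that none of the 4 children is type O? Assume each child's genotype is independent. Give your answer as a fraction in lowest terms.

81/256

ABO cross AO × AO → 1/4 O, 3/4 A.
So P(type O) = 1/4 per child.
P(not type O) = 3/4 for one child; (3/4)^4 = 81/256.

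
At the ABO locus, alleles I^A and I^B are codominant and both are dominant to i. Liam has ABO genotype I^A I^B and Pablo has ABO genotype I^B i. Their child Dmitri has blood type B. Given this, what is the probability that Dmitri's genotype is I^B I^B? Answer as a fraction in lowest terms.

1/2

Cross I^A I^B × I^B i → 1/4 I^A I^B, 1/4 I^A i, 1/4 I^B I^B, 1/4 I^B i.
Type-B genotypes among offspring: I^B I^B (1/4), I^B i (1/4); total 1/2.
P(I^B I^B | type B) = (1/4) / (1/2) = 1/2.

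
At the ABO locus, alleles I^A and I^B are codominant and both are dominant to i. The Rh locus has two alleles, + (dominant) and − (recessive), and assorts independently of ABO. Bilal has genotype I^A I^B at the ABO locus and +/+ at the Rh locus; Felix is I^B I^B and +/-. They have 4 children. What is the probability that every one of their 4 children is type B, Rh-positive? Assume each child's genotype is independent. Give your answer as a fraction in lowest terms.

1/16

ABO cross I^A I^B × I^B I^B → 1/2 B, 1/2 AB.
Rh cross +/+ × +/- → 1 Rh+; so P(type B, Rh-positive) = 1/2 × 1 = 1/2 per child.
All 4 independent: (1/2)^4 = 1/16.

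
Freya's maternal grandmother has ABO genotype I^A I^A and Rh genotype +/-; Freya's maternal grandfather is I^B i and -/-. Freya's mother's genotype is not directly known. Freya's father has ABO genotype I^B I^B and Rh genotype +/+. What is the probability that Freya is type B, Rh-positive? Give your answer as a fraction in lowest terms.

Freya's mother's ABO genotype from I^A I^A × I^B i: 1/2 I^A I^B, 1/2 I^A i.
Crossing each possibility with the father I^B I^B and summing P(type B): 1/2·1/2 + 1/2·1/2 = 1/2.
Similarly for Rh via the mother's Rh distribution: P(Rh+) = 1.
Independent loci: 1/2 × 1 = 1/2.

1/2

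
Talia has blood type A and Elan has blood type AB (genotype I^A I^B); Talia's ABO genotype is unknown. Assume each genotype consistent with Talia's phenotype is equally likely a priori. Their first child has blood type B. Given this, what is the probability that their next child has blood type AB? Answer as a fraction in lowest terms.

Possible genotypes: Talia ∈ {I^A I^A, I^A i}; Elan ∈ {I^A I^B}.
Weight each parental genotype pair by prior × P(type-B child):
  I^A i × I^A I^B: posterior weight 1; P(next child type AB) = 1/4.
Weighted sum = 1/4.

1/4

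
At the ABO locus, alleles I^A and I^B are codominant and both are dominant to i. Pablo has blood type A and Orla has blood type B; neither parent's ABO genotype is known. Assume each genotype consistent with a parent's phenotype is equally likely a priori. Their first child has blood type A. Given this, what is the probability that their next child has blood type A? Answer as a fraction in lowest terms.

Possible genotypes: Pablo ∈ {I^A I^A, I^A i}; Orla ∈ {I^B I^B, I^B i}.
Weight each parental genotype pair by prior × P(type-A child):
  I^A I^A × I^B i: posterior weight 2/3; P(next child type A) = 1/2.
  I^A i × I^B i: posterior weight 1/3; P(next child type A) = 1/4.
Weighted sum = 5/12.

5/12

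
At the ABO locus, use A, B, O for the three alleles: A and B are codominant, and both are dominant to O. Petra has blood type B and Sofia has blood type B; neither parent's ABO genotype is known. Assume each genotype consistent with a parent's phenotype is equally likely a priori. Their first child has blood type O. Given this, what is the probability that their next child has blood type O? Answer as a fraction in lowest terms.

Possible genotypes: Petra ∈ {BB, BO}; Sofia ∈ {BB, BO}.
Weight each parental genotype pair by prior × P(type-O child):
  BO × BO: posterior weight 1; P(next child type O) = 1/4.
Weighted sum = 1/4.

1/4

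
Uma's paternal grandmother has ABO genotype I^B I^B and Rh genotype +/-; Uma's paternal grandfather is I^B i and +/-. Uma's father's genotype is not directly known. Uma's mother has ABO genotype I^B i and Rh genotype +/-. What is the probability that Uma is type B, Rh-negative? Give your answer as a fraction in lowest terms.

Uma's father's ABO genotype from I^B I^B × I^B i: 1/2 I^B I^B, 1/2 I^B i.
Crossing each possibility with the mother I^B i and summing P(type B): 1/2·1 + 1/2·3/4 = 7/8.
Similarly for Rh via the father's Rh distribution: P(Rh-) = 1/4.
Independent loci: 7/8 × 1/4 = 7/32.

7/32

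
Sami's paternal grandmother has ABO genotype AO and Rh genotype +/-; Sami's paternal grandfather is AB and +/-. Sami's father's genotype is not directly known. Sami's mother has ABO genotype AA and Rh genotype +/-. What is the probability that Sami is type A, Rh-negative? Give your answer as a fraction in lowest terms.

Sami's father's ABO genotype from AO × AB: 1/4 AA, 1/4 AB, 1/4 AO, 1/4 BO.
Crossing each possibility with the mother AA and summing P(type A): 1/4·1 + 1/4·1/2 + 1/4·1 + 1/4·1/2 = 3/4.
Similarly for Rh via the father's Rh distribution: P(Rh-) = 1/4.
Independent loci: 3/4 × 1/4 = 3/16.

3/16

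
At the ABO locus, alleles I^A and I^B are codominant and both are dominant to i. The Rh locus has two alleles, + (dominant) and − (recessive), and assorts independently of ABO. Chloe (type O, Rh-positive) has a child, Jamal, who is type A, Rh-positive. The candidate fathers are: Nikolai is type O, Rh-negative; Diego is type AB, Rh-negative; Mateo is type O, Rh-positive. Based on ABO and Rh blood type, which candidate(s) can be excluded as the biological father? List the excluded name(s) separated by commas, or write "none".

A candidate is excluded only if no genotype consistent with his phenotype could produce a type A, Rh-positive child with a type O, Rh-positive mother.
Nikolai (type O, Rh-): no genotype consistent with that phenotype can produce a type-A Rh+ child with a type-O mother.
Mateo (type O, Rh+): no genotype consistent with that phenotype can produce a type-A Rh+ child with a type-O mother.

Nikolai, Mateo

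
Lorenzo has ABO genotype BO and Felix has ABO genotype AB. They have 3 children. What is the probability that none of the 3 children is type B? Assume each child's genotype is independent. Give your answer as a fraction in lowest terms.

1/8

ABO cross BO × AB → 1/4 A, 1/2 B, 1/4 AB.
So P(type B) = 1/2 per child.
P(not type B) = 1/2 for one child; (1/2)^3 = 1/8.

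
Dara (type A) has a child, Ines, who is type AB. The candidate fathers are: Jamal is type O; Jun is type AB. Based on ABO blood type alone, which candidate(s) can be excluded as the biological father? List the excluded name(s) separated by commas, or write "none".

Jamal

A candidate is excluded only if no genotype consistent with his phenotype could produce a type AB child with a type A mother.
Jamal (type O): no genotype consistent with that phenotype can produce a type-AB child with a type-A mother.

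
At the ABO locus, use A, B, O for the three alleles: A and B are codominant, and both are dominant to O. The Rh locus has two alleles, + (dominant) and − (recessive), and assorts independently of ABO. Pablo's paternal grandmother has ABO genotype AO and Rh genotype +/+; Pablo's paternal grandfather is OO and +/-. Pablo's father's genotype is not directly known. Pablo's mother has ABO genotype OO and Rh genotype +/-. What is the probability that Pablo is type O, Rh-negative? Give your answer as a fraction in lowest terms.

3/32

Pablo's father's ABO genotype from AO × OO: 1/2 AO, 1/2 OO.
Crossing each possibility with the mother OO and summing P(type O): 1/2·1/2 + 1/2·1 = 3/4.
Similarly for Rh via the father's Rh distribution: P(Rh-) = 1/8.
Independent loci: 3/4 × 1/8 = 3/32.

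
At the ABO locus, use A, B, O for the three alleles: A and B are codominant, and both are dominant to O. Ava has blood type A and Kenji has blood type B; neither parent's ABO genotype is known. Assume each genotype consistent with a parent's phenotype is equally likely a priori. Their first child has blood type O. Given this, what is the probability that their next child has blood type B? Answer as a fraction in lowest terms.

1/4

Possible genotypes: Ava ∈ {AA, AO}; Kenji ∈ {BB, BO}.
Weight each parental genotype pair by prior × P(type-O child):
  AO × BO: posterior weight 1; P(next child type B) = 1/4.
Weighted sum = 1/4.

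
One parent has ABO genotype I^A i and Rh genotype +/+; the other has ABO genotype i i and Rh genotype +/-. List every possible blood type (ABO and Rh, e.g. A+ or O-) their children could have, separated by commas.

Gametes from I^A i × i i give offspring ABO genotypes I^A i, i i, i.e. phenotypes O, A.
Rh cross +/+ × +/- → phenotypes Rh+.
Combining independently: O+, A+.

O+, A+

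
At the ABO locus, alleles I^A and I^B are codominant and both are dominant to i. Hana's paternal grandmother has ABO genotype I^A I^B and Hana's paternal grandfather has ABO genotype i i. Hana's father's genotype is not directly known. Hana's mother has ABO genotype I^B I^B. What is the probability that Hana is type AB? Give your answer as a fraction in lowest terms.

Hana's father's ABO genotype from I^A I^B × i i: 1/2 I^A i, 1/2 I^B i.
Crossing each possibility with the mother I^B I^B and summing P(type AB): 1/2·1/2 + 1/2·0 = 1/4.

1/4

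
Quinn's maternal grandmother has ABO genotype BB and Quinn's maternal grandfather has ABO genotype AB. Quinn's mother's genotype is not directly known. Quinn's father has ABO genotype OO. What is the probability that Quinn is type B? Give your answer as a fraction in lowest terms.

3/4

Quinn's mother's ABO genotype from BB × AB: 1/2 AB, 1/2 BB.
Crossing each possibility with the father OO and summing P(type B): 1/2·1/2 + 1/2·1 = 3/4.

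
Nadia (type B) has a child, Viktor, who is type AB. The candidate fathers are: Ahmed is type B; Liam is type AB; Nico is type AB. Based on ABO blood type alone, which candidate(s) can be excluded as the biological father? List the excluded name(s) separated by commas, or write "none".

A candidate is excluded only if no genotype consistent with his phenotype could produce a type AB child with a type B mother.
Ahmed (type B): no genotype consistent with that phenotype can produce a type-AB child with a type-B mother.

Ahmed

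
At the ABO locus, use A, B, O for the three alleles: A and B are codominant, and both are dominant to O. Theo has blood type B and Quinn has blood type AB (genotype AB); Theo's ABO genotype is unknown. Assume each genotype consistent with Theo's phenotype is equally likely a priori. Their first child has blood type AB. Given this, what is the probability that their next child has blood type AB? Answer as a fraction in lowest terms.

5/12

Possible genotypes: Theo ∈ {BB, BO}; Quinn ∈ {AB}.
Weight each parental genotype pair by prior × P(type-AB child):
  BB × AB: posterior weight 2/3; P(next child type AB) = 1/2.
  BO × AB: posterior weight 1/3; P(next child type AB) = 1/4.
Weighted sum = 5/12.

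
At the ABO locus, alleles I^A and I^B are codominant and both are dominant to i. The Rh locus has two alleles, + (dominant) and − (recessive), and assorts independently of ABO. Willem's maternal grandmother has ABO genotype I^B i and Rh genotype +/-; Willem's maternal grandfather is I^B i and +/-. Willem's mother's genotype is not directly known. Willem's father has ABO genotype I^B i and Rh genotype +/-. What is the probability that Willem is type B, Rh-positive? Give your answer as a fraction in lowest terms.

9/16

Willem's mother's ABO genotype from I^B i × I^B i: 1/4 I^B I^B, 1/2 I^B i, 1/4 i i.
Crossing each possibility with the father I^B i and summing P(type B): 1/4·1 + 1/2·3/4 + 1/4·1/2 = 3/4.
Similarly for Rh via the mother's Rh distribution: P(Rh+) = 3/4.
Independent loci: 3/4 × 3/4 = 9/16.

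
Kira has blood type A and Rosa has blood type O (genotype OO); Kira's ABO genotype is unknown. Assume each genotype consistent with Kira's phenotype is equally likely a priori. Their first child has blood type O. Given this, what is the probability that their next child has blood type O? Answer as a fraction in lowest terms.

Possible genotypes: Kira ∈ {AA, AO}; Rosa ∈ {OO}.
Weight each parental genotype pair by prior × P(type-O child):
  AO × OO: posterior weight 1; P(next child type O) = 1/2.
Weighted sum = 1/2.

1/2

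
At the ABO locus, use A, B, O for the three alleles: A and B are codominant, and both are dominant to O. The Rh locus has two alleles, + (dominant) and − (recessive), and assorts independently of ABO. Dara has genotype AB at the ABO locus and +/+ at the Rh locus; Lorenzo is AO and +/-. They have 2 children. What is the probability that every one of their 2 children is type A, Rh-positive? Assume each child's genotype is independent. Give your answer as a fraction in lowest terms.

ABO cross AB × AO → 1/2 A, 1/4 B, 1/4 AB.
Rh cross +/+ × +/- → 1 Rh+; so P(type A, Rh-positive) = 1/2 × 1 = 1/2 per child.
All 2 independent: (1/2)^2 = 1/4.

1/4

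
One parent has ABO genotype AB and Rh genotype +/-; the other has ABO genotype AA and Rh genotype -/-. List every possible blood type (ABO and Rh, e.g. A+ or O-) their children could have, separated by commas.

A+, A-, AB+, AB-

Gametes from AB × AA give offspring ABO genotypes AA, AB, i.e. phenotypes A, AB.
Rh cross +/- × -/- → phenotypes Rh+, Rh-.
Combining independently: A+, A-, AB+, AB-.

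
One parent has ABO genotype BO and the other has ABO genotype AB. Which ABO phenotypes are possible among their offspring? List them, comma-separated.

A, B, AB

Gametes from BO × AB give offspring ABO genotypes AB, AO, BB, BO, i.e. phenotypes A, B, AB.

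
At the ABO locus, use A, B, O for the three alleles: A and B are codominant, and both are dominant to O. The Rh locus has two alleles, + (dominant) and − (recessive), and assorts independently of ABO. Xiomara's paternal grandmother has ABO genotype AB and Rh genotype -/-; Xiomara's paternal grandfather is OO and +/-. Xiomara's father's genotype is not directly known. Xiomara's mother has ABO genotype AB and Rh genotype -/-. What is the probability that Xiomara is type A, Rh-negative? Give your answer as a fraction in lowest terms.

9/32

Xiomara's father's ABO genotype from AB × OO: 1/2 AO, 1/2 BO.
Crossing each possibility with the mother AB and summing P(type A): 1/2·1/2 + 1/2·1/4 = 3/8.
Similarly for Rh via the father's Rh distribution: P(Rh-) = 3/4.
Independent loci: 3/8 × 3/4 = 9/32.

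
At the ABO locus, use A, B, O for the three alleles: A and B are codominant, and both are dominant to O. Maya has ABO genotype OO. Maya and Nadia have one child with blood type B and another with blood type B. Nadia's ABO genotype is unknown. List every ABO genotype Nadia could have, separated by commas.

AB, BB, BO

For each candidate genotype of Nadia, check whether crossing it with OO can produce every observed child phenotype.
  AA → possible child types {A} ✗
  AB → possible child types {A, B} ✓
  AO → possible child types {O, A} ✗
  BB → possible child types {B} ✓
  BO → possible child types {O, B} ✓
  OO → possible child types {O} ✗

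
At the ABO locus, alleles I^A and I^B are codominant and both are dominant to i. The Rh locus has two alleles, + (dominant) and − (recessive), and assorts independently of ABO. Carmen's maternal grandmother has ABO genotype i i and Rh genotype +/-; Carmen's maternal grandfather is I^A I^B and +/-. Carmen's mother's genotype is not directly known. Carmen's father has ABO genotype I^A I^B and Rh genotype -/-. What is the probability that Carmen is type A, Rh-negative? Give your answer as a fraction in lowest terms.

Carmen's mother's ABO genotype from i i × I^A I^B: 1/2 I^A i, 1/2 I^B i.
Crossing each possibility with the father I^A I^B and summing P(type A): 1/2·1/2 + 1/2·1/4 = 3/8.
Similarly for Rh via the mother's Rh distribution: P(Rh-) = 1/2.
Independent loci: 3/8 × 1/2 = 3/16.

3/16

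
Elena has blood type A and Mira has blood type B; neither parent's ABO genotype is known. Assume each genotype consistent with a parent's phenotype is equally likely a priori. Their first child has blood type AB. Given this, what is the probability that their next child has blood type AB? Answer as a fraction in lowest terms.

25/36

Possible genotypes: Elena ∈ {I^A I^A, I^A i}; Mira ∈ {I^B I^B, I^B i}.
Weight each parental genotype pair by prior × P(type-AB child):
  I^A I^A × I^B I^B: posterior weight 4/9; P(next child type AB) = 1.
  I^A I^A × I^B i: posterior weight 2/9; P(next child type AB) = 1/2.
  I^A i × I^B I^B: posterior weight 2/9; P(next child type AB) = 1/2.
  I^A i × I^B i: posterior weight 1/9; P(next child type AB) = 1/4.
Weighted sum = 25/36.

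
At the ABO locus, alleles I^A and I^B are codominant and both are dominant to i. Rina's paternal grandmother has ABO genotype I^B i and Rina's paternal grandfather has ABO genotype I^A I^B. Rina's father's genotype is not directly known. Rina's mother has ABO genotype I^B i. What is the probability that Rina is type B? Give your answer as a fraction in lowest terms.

Rina's father's ABO genotype from I^B i × I^A I^B: 1/4 I^A I^B, 1/4 I^A i, 1/4 I^B I^B, 1/4 I^B i.
Crossing each possibility with the mother I^B i and summing P(type B): 1/4·1/2 + 1/4·1/4 + 1/4·1 + 1/4·3/4 = 5/8.

5/8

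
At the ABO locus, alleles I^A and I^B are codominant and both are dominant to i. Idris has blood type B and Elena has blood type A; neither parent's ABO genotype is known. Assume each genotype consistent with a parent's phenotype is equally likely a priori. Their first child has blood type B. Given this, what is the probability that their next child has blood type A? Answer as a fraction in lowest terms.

1/12

Possible genotypes: Idris ∈ {I^B I^B, I^B i}; Elena ∈ {I^A I^A, I^A i}.
Weight each parental genotype pair by prior × P(type-B child):
  I^B I^B × I^A i: posterior weight 2/3; P(next child type A) = 0.
  I^B i × I^A i: posterior weight 1/3; P(next child type A) = 1/4.
Weighted sum = 1/12.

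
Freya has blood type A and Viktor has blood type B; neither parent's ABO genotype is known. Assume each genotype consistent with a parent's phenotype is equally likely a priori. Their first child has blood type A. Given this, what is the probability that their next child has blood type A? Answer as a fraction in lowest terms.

Possible genotypes: Freya ∈ {AA, AO}; Viktor ∈ {BB, BO}.
Weight each parental genotype pair by prior × P(type-A child):
  AA × BO: posterior weight 2/3; P(next child type A) = 1/2.
  AO × BO: posterior weight 1/3; P(next child type A) = 1/4.
Weighted sum = 5/12.

5/12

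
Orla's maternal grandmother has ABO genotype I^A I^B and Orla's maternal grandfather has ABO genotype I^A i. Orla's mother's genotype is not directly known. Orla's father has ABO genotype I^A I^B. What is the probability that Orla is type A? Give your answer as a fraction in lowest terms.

3/8

Orla's mother's ABO genotype from I^A I^B × I^A i: 1/4 I^A I^A, 1/4 I^A I^B, 1/4 I^A i, 1/4 I^B i.
Crossing each possibility with the father I^A I^B and summing P(type A): 1/4·1/2 + 1/4·1/4 + 1/4·1/2 + 1/4·1/4 = 3/8.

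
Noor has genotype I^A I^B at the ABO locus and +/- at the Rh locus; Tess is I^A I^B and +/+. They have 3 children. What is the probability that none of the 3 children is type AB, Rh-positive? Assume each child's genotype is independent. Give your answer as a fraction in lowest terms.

1/8

ABO cross I^A I^B × I^A I^B → 1/4 A, 1/4 B, 1/2 AB.
Rh cross +/- × +/+ → 1 Rh+; so P(type AB, Rh-positive) = 1/2 × 1 = 1/2 per child.
P(not type AB, Rh-positive) = 1/2 for one child; (1/2)^3 = 1/8.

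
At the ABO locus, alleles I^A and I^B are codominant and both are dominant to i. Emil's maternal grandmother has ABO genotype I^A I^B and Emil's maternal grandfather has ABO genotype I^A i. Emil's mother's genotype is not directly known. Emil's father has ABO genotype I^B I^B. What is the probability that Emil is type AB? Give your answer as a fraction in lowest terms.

1/2

Emil's mother's ABO genotype from I^A I^B × I^A i: 1/4 I^A I^A, 1/4 I^A I^B, 1/4 I^A i, 1/4 I^B i.
Crossing each possibility with the father I^B I^B and summing P(type AB): 1/4·1 + 1/4·1/2 + 1/4·1/2 + 1/4·0 = 1/2.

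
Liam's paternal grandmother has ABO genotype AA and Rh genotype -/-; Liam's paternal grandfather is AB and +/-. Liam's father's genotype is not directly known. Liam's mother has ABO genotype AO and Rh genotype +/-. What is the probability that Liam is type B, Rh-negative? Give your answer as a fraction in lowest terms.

Liam's father's ABO genotype from AA × AB: 1/2 AA, 1/2 AB.
Crossing each possibility with the mother AO and summing P(type B): 1/2·0 + 1/2·1/4 = 1/8.
Similarly for Rh via the father's Rh distribution: P(Rh-) = 3/8.
Independent loci: 1/8 × 3/8 = 3/64.

3/64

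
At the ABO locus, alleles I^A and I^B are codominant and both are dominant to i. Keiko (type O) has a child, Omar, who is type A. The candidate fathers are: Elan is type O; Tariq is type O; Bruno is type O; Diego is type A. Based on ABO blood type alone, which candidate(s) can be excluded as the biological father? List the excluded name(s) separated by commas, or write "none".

A candidate is excluded only if no genotype consistent with his phenotype could produce a type A child with a type O mother.
Elan (type O): no genotype consistent with that phenotype can produce a type-A child with a type-O mother.
Tariq (type O): no genotype consistent with that phenotype can produce a type-A child with a type-O mother.
Bruno (type O): no genotype consistent with that phenotype can produce a type-A child with a type-O mother.

Elan, Tariq, Bruno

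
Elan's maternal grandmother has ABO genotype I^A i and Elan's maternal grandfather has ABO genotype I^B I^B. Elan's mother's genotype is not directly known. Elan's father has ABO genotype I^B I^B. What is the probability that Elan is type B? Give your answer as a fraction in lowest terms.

3/4

Elan's mother's ABO genotype from I^A i × I^B I^B: 1/2 I^A I^B, 1/2 I^B i.
Crossing each possibility with the father I^B I^B and summing P(type B): 1/2·1/2 + 1/2·1 = 3/4.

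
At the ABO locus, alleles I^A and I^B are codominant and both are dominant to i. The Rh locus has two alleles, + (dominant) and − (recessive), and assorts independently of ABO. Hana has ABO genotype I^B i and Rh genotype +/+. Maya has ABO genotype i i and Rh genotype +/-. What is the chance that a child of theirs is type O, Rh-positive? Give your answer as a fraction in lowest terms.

1/2

ABO cross I^B i × i i → offspring phenotypes: 1/2 O, 1/2 B.
Rh cross +/+ × +/- → 1 Rh+.
Independent loci: P(type O, Rh-positive) = 1/2 × 1 = 1/2.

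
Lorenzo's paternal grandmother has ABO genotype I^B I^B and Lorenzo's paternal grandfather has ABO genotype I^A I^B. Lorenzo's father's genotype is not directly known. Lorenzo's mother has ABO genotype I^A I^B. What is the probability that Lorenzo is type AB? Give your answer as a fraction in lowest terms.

1/2

Lorenzo's father's ABO genotype from I^B I^B × I^A I^B: 1/2 I^A I^B, 1/2 I^B I^B.
Crossing each possibility with the mother I^A I^B and summing P(type AB): 1/2·1/2 + 1/2·1/2 = 1/2.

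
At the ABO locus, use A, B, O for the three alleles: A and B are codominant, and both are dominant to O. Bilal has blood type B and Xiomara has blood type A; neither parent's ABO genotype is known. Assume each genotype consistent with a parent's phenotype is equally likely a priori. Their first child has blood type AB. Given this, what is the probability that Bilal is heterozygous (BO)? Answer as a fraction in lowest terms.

1/3

Possible genotypes: Bilal ∈ {BB, BO}; Xiomara ∈ {AA, AO}.
Weight each parental genotype pair by prior × P(type-AB child):
  BB × AA: posterior weight 4/9.
  BB × AO: posterior weight 2/9.
  BO × AA: posterior weight 2/9.
  BO × AO: posterior weight 1/9.
Sum the posterior weight over pairs where Bilal is BO: 1/3.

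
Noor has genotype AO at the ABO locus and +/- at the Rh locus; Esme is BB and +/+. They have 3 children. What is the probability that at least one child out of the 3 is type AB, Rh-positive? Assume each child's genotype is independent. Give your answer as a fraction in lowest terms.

7/8

ABO cross AO × BB → 1/2 B, 1/2 AB.
Rh cross +/- × +/+ → 1 Rh+; so P(type AB, Rh-positive) = 1/2 × 1 = 1/2 per child.
P(none) = (1/2)^3 = 1/8; P(at least one) = 1 − 1/8 = 7/8.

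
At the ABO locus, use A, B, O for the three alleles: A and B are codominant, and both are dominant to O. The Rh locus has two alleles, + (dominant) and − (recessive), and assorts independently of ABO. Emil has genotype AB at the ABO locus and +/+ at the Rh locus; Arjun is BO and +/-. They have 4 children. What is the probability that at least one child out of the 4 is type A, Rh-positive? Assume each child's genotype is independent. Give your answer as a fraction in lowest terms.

175/256

ABO cross AB × BO → 1/4 A, 1/2 B, 1/4 AB.
Rh cross +/+ × +/- → 1 Rh+; so P(type A, Rh-positive) = 1/4 × 1 = 1/4 per child.
P(none) = (3/4)^4 = 81/256; P(at least one) = 1 − 81/256 = 175/256.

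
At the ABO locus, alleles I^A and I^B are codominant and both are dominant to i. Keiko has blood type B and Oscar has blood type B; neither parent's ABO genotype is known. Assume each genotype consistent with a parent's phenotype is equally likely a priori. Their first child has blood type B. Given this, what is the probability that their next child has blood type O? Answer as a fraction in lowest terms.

Possible genotypes: Keiko ∈ {I^B I^B, I^B i}; Oscar ∈ {I^B I^B, I^B i}.
Weight each parental genotype pair by prior × P(type-B child):
  I^B I^B × I^B I^B: posterior weight 4/15; P(next child type O) = 0.
  I^B I^B × I^B i: posterior weight 4/15; P(next child type O) = 0.
  I^B i × I^B I^B: posterior weight 4/15; P(next child type O) = 0.
  I^B i × I^B i: posterior weight 1/5; P(next child type O) = 1/4.
Weighted sum = 1/20.

1/20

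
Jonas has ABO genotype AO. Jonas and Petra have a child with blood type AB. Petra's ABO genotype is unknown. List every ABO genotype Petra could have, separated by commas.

AB, BB, BO

For each candidate genotype of Petra, check whether crossing it with AO can produce every observed child phenotype.
  AA → possible child types {A} ✗
  AB → possible child types {A, B, AB} ✓
  AO → possible child types {O, A} ✗
  BB → possible child types {B, AB} ✓
  BO → possible child types {O, A, B, AB} ✓
  OO → possible child types {O, A} ✗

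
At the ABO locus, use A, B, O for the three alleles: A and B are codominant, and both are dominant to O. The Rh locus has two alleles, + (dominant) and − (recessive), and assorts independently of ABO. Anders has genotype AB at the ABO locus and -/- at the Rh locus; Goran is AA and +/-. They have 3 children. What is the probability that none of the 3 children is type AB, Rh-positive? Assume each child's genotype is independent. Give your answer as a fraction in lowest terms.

ABO cross AB × AA → 1/2 A, 1/2 AB.
Rh cross -/- × +/- → 1/2 Rh+, 1/2 Rh-; so P(type AB, Rh-positive) = 1/2 × 1/2 = 1/4 per child.
P(not type AB, Rh-positive) = 3/4 for one child; (3/4)^3 = 27/64.

27/64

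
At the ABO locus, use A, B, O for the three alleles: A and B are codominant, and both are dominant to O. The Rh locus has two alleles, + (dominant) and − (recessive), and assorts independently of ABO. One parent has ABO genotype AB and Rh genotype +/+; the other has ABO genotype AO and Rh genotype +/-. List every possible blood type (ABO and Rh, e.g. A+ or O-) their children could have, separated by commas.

Gametes from AB × AO give offspring ABO genotypes AA, AB, AO, BO, i.e. phenotypes A, B, AB.
Rh cross +/+ × +/- → phenotypes Rh+.
Combining independently: A+, B+, AB+.

A+, B+, AB+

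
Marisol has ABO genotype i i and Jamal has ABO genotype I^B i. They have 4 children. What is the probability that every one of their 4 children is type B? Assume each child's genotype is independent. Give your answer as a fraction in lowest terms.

1/16

ABO cross i i × I^B i → 1/2 O, 1/2 B.
So P(type B) = 1/2 per child.
All 4 independent: (1/2)^4 = 1/16.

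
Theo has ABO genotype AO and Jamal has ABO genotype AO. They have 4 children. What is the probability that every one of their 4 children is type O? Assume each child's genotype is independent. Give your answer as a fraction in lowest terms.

1/256

ABO cross AO × AO → 1/4 O, 3/4 A.
So P(type O) = 1/4 per child.
All 4 independent: (1/4)^4 = 1/256.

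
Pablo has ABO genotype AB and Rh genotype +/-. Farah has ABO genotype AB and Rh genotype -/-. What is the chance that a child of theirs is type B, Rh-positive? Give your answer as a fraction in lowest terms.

1/8

ABO cross AB × AB → offspring phenotypes: 1/4 A, 1/4 B, 1/2 AB.
Rh cross +/- × -/- → 1/2 Rh+, 1/2 Rh-.
Independent loci: P(type B, Rh-positive) = 1/4 × 1/2 = 1/8.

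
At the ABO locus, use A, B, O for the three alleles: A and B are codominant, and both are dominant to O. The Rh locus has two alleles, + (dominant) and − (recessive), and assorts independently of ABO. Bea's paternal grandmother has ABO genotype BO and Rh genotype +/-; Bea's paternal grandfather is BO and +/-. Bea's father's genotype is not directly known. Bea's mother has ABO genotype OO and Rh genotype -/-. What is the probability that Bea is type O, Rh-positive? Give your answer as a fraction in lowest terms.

1/4

Bea's father's ABO genotype from BO × BO: 1/4 BB, 1/2 BO, 1/4 OO.
Crossing each possibility with the mother OO and summing P(type O): 1/4·0 + 1/2·1/2 + 1/4·1 = 1/2.
Similarly for Rh via the father's Rh distribution: P(Rh+) = 1/2.
Independent loci: 1/2 × 1/2 = 1/4.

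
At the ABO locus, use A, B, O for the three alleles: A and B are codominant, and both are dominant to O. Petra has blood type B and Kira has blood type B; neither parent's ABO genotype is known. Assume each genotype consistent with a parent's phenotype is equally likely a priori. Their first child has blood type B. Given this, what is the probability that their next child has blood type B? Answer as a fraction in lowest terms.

Possible genotypes: Petra ∈ {BB, BO}; Kira ∈ {BB, BO}.
Weight each parental genotype pair by prior × P(type-B child):
  BB × BB: posterior weight 4/15; P(next child type B) = 1.
  BB × BO: posterior weight 4/15; P(next child type B) = 1.
  BO × BB: posterior weight 4/15; P(next child type B) = 1.
  BO × BO: posterior weight 1/5; P(next child type B) = 3/4.
Weighted sum = 19/20.

19/20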